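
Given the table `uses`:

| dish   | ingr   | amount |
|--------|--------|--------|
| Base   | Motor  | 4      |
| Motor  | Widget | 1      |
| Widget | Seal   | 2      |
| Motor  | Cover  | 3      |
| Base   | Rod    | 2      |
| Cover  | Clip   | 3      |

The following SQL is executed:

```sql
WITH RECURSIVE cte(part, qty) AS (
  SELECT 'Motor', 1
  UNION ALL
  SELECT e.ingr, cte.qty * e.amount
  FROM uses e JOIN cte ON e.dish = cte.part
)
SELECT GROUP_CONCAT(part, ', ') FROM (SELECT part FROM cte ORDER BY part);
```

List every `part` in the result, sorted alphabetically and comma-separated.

Clip, Cover, Motor, Seal, Widget

Base: (Motor, qty=1).
Iteration 1: components of {Motor} -> Cover = 1*3 = 3, Widget = 1*1 = 1.
Iteration 2: components of {Cover,Widget} -> Clip = 3*3 = 9, Seal = 1*2 = 2.
Iteration 3: no further components; recursion stops.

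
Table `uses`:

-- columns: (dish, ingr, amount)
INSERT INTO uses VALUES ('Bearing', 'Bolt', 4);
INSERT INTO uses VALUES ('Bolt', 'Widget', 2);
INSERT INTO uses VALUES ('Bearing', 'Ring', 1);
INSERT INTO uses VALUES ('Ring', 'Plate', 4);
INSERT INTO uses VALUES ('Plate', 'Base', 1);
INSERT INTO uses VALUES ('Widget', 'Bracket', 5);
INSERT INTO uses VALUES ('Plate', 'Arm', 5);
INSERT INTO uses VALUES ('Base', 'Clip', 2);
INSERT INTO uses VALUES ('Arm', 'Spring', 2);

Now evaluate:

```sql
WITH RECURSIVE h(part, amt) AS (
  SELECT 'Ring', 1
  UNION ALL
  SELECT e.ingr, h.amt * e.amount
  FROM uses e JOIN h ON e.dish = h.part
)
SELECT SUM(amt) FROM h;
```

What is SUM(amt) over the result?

77

Base: (Ring, amt=1).
Iteration 1: components of {Ring} -> Plate = 1*4 = 4.
Iteration 2: components of {Plate} -> Arm = 4*5 = 20, Base = 4*1 = 4.
Iteration 3: components of {Arm,Base} -> Clip = 4*2 = 8, Spring = 20*2 = 40.
Iteration 4: no further components; recursion stops.
SUM(amt) = 1 + 4 + 4 + 20 + 8 + 40 = 77.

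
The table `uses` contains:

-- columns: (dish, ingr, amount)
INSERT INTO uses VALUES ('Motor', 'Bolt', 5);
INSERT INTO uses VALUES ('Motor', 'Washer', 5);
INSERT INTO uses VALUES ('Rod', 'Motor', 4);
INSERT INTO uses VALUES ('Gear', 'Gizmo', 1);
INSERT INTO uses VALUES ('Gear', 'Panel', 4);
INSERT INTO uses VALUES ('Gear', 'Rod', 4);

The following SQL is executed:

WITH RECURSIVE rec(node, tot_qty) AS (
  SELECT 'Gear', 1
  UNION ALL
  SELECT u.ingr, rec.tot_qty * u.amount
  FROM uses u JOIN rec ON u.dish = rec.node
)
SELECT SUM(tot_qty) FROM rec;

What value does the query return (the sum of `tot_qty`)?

186

Base: (Gear, tot_qty=1).
Iteration 1: components of {Gear} -> Gizmo = 1*1 = 1, Panel = 1*4 = 4, Rod = 1*4 = 4.
Iteration 2: components of {Gizmo,Panel,Rod} -> Motor = 4*4 = 16.
Iteration 3: components of {Motor} -> Bolt = 16*5 = 80, Washer = 16*5 = 80.
Iteration 4: no further components; recursion stops.
SUM(tot_qty) = 1 + 4 + 4 + 1 + 16 + 80 + 80 = 186.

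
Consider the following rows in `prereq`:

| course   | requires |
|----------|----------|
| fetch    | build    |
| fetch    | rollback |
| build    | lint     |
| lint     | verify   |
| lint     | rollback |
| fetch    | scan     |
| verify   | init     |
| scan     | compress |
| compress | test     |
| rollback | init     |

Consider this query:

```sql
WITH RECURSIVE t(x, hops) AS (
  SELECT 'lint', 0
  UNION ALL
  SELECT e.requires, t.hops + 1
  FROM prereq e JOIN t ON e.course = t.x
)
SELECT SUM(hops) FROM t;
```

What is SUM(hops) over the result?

Base: (lint, hops=0).
Iteration 1: edges from {lint} -> (rollback, hops=1), (verify, hops=1).
Iteration 2: edges from {rollback,verify} -> (init, hops=2) x2. [UNION ALL keeps all 2 new rows, including repeats]
Iteration 3: no outgoing edges from {init}; recursion stops.
SUM(hops) = 0 + 1 + 1 + 2 + 2 = 6.

6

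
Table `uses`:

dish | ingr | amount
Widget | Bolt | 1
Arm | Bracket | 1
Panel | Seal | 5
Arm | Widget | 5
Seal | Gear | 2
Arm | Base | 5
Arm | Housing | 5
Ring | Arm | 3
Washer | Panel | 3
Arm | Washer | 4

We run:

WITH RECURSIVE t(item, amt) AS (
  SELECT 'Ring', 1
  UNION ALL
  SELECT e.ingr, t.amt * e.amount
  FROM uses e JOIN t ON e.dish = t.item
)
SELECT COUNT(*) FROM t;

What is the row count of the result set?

11

Base: (Ring, amt=1).
Iteration 1: components of {Ring} -> Arm = 1*3 = 3.
Iteration 2: components of {Arm} -> Base = 3*5 = 15, Bracket = 3*1 = 3, Housing = 3*5 = 15, Washer = 3*4 = 12, Widget = 3*5 = 15.
Iteration 3: components of {Base,Bracket,Housing,Washer,Widget} -> Bolt = 15*1 = 15, Panel = 12*3 = 36.
Iteration 4: components of {Bolt,Panel} -> Seal = 36*5 = 180.
Iteration 5: components of {Seal} -> Gear = 180*2 = 360.
Iteration 6: no further components; recursion stops.
Total rows emitted: 11.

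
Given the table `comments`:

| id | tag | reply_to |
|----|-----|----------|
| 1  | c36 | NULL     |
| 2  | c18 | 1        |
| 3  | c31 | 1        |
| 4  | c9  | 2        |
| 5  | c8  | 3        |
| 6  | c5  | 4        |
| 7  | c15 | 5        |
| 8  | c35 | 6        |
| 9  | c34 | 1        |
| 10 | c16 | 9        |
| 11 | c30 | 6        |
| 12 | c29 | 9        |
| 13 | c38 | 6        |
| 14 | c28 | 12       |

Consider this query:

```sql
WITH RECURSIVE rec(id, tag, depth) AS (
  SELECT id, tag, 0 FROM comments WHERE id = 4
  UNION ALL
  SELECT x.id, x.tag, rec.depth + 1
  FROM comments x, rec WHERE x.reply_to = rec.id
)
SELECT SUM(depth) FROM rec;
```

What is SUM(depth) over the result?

7

Base: id=4 (c9) at depth 0.
Iteration 1: rows with reply_to in {4} -> c5 (id 6, depth 1).
Iteration 2: rows with reply_to in {6} -> c35 (id 8, depth 2), c30 (id 11, depth 2), c38 (id 13, depth 2).
Iteration 3: no rows with reply_to in {8,11,13}; recursion stops.
SUM(depth) = 0 + 1 + 2 + 2 + 2 = 7.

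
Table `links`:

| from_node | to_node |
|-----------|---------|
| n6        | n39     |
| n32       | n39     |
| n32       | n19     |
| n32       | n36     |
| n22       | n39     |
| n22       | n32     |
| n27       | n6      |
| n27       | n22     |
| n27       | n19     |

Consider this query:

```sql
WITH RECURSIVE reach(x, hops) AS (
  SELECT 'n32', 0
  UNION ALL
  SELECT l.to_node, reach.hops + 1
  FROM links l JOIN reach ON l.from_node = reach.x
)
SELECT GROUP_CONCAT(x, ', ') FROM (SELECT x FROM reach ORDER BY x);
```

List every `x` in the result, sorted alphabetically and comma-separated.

n19, n32, n36, n39

Base: (n32, hops=0).
Iteration 1: edges from {n32} -> (n19, hops=1), (n36, hops=1), (n39, hops=1).
Iteration 2: no outgoing edges from {n19,n36,n39}; recursion stops.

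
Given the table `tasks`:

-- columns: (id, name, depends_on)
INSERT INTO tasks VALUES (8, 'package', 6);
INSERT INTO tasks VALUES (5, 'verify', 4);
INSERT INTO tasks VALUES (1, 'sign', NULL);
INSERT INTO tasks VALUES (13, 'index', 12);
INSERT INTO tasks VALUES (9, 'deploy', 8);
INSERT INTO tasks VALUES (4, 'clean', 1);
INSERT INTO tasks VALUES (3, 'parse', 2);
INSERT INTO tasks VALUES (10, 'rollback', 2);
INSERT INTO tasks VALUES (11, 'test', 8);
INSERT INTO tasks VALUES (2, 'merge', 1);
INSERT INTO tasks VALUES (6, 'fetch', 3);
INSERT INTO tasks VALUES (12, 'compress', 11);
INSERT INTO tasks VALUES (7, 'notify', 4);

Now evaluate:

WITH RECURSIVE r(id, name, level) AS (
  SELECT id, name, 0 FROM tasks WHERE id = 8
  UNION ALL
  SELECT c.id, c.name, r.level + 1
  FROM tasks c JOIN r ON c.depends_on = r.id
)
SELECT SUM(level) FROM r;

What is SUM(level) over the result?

7

Base: id=8 (package) at level 0.
Iteration 1: rows with depends_on in {8} -> deploy (id 9, level 1), test (id 11, level 1).
Iteration 2: rows with depends_on in {9,11} -> compress (id 12, level 2).
Iteration 3: rows with depends_on in {12} -> index (id 13, level 3).
Iteration 4: no rows with depends_on in {13}; recursion stops.
SUM(level) = 0 + 1 + 1 + 2 + 3 = 7.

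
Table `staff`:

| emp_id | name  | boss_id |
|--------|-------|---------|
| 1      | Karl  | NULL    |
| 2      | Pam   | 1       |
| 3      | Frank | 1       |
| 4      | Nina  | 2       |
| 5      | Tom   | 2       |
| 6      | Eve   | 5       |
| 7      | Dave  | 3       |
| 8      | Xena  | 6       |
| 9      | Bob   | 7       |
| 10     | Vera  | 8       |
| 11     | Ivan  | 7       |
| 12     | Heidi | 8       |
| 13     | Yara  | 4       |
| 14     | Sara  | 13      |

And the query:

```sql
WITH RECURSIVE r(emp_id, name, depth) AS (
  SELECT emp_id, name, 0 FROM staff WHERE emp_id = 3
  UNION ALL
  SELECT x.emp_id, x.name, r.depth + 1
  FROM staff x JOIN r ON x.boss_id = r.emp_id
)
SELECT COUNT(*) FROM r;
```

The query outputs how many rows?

Base: emp_id=3 (Frank) at depth 0.
Iteration 1: rows with boss_id in {3} -> Dave (id 7, depth 1).
Iteration 2: rows with boss_id in {7} -> Bob (id 9, depth 2), Ivan (id 11, depth 2).
Iteration 3: no rows with boss_id in {9,11}; recursion stops.
Total rows emitted: 4.

4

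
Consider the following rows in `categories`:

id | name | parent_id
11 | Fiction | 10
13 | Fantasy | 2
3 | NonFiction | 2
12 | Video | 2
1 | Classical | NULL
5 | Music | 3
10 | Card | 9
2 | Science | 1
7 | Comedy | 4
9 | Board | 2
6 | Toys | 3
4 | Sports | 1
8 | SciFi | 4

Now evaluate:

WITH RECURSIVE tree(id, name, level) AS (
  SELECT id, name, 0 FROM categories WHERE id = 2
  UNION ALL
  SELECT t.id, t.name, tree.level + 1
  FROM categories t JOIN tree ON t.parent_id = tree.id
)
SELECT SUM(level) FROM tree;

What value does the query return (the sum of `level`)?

13

Base: id=2 (Science) at level 0.
Iteration 1: rows with parent_id in {2} -> NonFiction (id 3, level 1), Board (id 9, level 1), Video (id 12, level 1), Fantasy (id 13, level 1).
Iteration 2: rows with parent_id in {3,9,12,13} -> Music (id 5, level 2), Toys (id 6, level 2), Card (id 10, level 2).
Iteration 3: rows with parent_id in {5,6,10} -> Fiction (id 11, level 3).
Iteration 4: no rows with parent_id in {11}; recursion stops.
SUM(level) = 0 + 1 + 1 + 1 + 1 + 2 + 2 + 2 + 3 = 13.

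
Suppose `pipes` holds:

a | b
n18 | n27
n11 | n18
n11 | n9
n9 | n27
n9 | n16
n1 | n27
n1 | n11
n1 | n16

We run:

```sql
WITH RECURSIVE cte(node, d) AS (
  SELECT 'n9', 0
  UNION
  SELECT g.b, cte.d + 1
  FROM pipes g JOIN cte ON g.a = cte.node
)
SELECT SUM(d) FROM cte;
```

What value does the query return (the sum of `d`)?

2

Base: (n9, d=0).
Iteration 1: edges from {n9} -> (n16, d=1), (n27, d=1).
Iteration 2: no outgoing edges from {n16,n27}; recursion stops.
SUM(d) = 0 + 1 + 1 = 2.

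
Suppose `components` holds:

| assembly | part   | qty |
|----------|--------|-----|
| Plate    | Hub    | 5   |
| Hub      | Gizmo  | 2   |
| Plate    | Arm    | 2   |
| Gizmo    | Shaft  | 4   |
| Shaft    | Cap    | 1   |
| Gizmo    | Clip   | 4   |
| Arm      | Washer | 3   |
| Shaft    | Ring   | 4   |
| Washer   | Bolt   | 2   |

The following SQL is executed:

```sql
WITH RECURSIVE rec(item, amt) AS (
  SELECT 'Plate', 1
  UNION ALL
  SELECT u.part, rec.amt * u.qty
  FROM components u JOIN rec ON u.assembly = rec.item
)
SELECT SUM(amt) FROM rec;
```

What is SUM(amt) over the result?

Base: (Plate, amt=1).
Iteration 1: components of {Plate} -> Arm = 1*2 = 2, Hub = 1*5 = 5.
Iteration 2: components of {Arm,Hub} -> Gizmo = 5*2 = 10, Washer = 2*3 = 6.
Iteration 3: components of {Gizmo,Washer} -> Bolt = 6*2 = 12, Clip = 10*4 = 40, Shaft = 10*4 = 40.
Iteration 4: components of {Bolt,Clip,Shaft} -> Cap = 40*1 = 40, Ring = 40*4 = 160.
Iteration 5: no further components; recursion stops.
SUM(amt) = 1 + 5 + 2 + 10 + 6 + 40 + 40 + 12 + 40 + 160 = 316.

316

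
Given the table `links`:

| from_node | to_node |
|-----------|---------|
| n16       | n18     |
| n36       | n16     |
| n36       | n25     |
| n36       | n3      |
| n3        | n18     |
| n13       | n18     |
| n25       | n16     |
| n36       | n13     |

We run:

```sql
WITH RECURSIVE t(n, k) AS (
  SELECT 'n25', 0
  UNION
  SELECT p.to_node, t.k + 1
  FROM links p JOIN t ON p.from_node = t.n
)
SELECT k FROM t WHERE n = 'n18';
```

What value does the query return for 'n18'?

2

Base: (n25, k=0).
Iteration 1: edges from {n25} -> (n16, k=1).
Iteration 2: edges from {n16} -> (n18, k=2).
Iteration 3: no outgoing edges from {n18}; recursion stops.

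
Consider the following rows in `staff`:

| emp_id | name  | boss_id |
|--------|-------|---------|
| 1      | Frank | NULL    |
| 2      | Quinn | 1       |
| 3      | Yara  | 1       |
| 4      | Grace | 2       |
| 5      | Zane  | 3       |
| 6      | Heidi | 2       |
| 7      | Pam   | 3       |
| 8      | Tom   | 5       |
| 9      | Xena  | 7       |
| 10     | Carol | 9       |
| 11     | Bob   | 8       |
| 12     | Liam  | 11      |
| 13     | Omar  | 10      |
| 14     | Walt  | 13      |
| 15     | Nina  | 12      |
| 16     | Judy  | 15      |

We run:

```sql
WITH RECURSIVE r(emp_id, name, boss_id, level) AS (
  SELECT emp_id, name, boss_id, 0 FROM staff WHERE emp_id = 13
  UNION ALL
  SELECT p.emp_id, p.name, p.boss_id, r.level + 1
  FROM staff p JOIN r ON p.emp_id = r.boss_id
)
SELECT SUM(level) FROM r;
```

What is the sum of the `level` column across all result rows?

15

Base: emp_id=13 (Omar), boss_id=10, level 0.
Iteration 1: join on emp_id=10 -> Carol (id 10, boss_id=9, level 1).
Iteration 2: join on emp_id=9 -> Xena (id 9, boss_id=7, level 2).
Iteration 3: join on emp_id=7 -> Pam (id 7, boss_id=3, level 3).
Iteration 4: join on emp_id=3 -> Yara (id 3, boss_id=1, level 4).
Iteration 5: join on emp_id=1 -> Frank (id 1, boss_id=NULL, level 5).
Iteration 6: boss_id is NULL; no match; recursion stops.
SUM(level) = 0 + 1 + 2 + 3 + 4 + 5 = 15.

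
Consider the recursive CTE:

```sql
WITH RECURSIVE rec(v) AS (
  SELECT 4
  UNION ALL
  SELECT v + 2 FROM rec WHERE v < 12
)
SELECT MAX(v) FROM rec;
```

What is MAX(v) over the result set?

12

Base: v=4.
Iteration 1: 4 < 12 holds -> v = 4 + 2 = 6.
Iteration 2: 6 < 12 holds -> v = 6 + 2 = 8.
Iteration 3: 8 < 12 holds -> v = 8 + 2 = 10.
Iteration 4: 10 < 12 holds -> v = 10 + 2 = 12.
Iteration 5: 12 < 12 fails; recursion stops.
v values: 4, 6, 8, 10, 12; the maximum is 12.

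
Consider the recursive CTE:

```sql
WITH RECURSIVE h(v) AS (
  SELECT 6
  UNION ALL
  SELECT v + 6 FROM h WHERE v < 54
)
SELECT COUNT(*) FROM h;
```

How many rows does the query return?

Base: v=6.
Iteration 1: 6 < 54 holds -> v = 6 + 6 = 12.
Iteration 2: 12 < 54 holds -> v = 12 + 6 = 18.
Iteration 3: 18 < 54 holds -> v = 18 + 6 = 24.
Iteration 4: 24 < 54 holds -> v = 24 + 6 = 30.
Iteration 5: 30 < 54 holds -> v = 30 + 6 = 36.
Iteration 6: 36 < 54 holds -> v = 36 + 6 = 42.
Iteration 7: 42 < 54 holds -> v = 42 + 6 = 48.
Iteration 8: 48 < 54 holds -> v = 48 + 6 = 54.
Iteration 9: 54 < 54 fails; recursion stops.
Total rows emitted: 9.

9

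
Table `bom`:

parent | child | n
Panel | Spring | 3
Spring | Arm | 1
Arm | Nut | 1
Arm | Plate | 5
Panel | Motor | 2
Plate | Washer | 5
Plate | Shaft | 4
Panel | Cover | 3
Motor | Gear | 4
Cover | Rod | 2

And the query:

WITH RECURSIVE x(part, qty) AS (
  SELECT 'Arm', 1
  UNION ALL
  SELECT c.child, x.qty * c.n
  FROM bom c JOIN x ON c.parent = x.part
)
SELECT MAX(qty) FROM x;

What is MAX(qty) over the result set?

Base: (Arm, qty=1).
Iteration 1: components of {Arm} -> Nut = 1*1 = 1, Plate = 1*5 = 5.
Iteration 2: components of {Nut,Plate} -> Shaft = 5*4 = 20, Washer = 5*5 = 25.
Iteration 3: no further components; recursion stops.
qty values: 1, 1, 5, 25, 20; the maximum is 25.

25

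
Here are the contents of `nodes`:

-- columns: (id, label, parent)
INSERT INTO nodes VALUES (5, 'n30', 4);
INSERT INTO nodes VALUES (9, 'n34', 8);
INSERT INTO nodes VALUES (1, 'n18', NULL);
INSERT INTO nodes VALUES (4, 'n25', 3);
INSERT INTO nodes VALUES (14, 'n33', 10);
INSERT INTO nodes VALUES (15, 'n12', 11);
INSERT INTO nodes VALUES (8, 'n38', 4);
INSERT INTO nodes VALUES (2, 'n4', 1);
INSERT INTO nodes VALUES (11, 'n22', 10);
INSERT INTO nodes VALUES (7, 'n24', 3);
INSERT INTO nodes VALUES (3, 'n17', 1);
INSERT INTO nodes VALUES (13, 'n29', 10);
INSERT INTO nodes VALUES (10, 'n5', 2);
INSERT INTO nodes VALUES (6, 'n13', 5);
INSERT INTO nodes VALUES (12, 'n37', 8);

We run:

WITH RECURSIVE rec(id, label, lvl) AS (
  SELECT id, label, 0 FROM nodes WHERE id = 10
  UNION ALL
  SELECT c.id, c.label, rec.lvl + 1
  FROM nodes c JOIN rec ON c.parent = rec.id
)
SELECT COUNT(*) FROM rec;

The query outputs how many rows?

5

Base: id=10 (n5) at lvl 0.
Iteration 1: rows with parent in {10} -> n22 (id 11, lvl 1), n29 (id 13, lvl 1), n33 (id 14, lvl 1).
Iteration 2: rows with parent in {11,13,14} -> n12 (id 15, lvl 2).
Iteration 3: no rows with parent in {15}; recursion stops.
Total rows emitted: 5.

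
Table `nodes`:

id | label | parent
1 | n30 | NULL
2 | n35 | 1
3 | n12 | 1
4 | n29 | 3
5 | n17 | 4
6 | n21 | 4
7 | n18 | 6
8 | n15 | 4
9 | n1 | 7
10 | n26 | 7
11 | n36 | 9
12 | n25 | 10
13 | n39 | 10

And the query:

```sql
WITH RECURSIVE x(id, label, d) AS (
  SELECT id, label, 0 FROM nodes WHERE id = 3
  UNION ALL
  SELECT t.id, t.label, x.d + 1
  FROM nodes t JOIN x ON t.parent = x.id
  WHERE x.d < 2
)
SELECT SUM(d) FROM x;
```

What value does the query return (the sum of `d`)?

7

Base: id=3 (n12) at d 0.
Iteration 1: rows with parent in {3} -> n29 (id 4, d 1).
Iteration 2: rows with parent in {4} -> n17 (id 5, d 2), n21 (id 6, d 2), n15 (id 8, d 2).
Iteration 3: d < 2 fails for all current rows; recursion stops.
SUM(d) = 0 + 1 + 2 + 2 + 2 = 7.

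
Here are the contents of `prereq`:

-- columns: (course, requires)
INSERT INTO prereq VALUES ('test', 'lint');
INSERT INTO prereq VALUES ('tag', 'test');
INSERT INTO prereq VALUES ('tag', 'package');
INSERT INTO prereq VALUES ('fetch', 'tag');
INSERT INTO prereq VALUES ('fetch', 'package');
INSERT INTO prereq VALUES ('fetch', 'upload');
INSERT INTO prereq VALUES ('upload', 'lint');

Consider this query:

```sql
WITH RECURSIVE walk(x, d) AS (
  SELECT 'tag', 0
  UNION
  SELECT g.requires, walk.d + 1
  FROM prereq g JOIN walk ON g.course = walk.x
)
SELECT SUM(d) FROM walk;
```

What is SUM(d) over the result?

4

Base: (tag, d=0).
Iteration 1: edges from {tag} -> (package, d=1), (test, d=1).
Iteration 2: edges from {package,test} -> (lint, d=2).
Iteration 3: no outgoing edges from {lint}; recursion stops.
SUM(d) = 0 + 1 + 1 + 2 = 4.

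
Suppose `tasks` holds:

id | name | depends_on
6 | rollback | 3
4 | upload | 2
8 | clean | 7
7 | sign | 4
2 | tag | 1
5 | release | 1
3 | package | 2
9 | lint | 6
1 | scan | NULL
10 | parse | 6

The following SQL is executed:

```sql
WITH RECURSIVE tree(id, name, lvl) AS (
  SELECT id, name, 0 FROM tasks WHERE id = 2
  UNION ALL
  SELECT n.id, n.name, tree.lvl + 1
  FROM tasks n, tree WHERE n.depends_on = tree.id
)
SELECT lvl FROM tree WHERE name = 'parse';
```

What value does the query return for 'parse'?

Base: id=2 (tag) at lvl 0.
Iteration 1: rows with depends_on in {2} -> package (id 3, lvl 1), upload (id 4, lvl 1).
Iteration 2: rows with depends_on in {3,4} -> rollback (id 6, lvl 2), sign (id 7, lvl 2).
Iteration 3: rows with depends_on in {6,7} -> clean (id 8, lvl 3), lint (id 9, lvl 3), parse (id 10, lvl 3).
Iteration 4: no rows with depends_on in {8,9,10}; recursion stops.

3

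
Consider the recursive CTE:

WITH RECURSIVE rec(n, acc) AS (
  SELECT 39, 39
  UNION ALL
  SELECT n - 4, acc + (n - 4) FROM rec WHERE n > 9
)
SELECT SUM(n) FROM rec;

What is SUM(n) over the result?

207

Base: n=39, acc=39.
Iteration 1: 39 > 9 holds -> n = 39 - 4 = 35, acc = 39 + 35 = 74.
Iteration 2: 35 > 9 holds -> n = 35 - 4 = 31, acc = 74 + 31 = 105.
Iteration 3: 31 > 9 holds -> n = 31 - 4 = 27, acc = 105 + 27 = 132.
Iteration 4: 27 > 9 holds -> n = 27 - 4 = 23, acc = 132 + 23 = 155.
Iteration 5: 23 > 9 holds -> n = 23 - 4 = 19, acc = 155 + 19 = 174.
Iteration 6: 19 > 9 holds -> n = 19 - 4 = 15, acc = 174 + 15 = 189.
Iteration 7: 15 > 9 holds -> n = 15 - 4 = 11, acc = 189 + 11 = 200.
Iteration 8: 11 > 9 holds -> n = 11 - 4 = 7, acc = 200 + 7 = 207.
Iteration 9: 7 > 9 fails; recursion stops.
SUM(n) = 39 + 35 + 31 + 27 + 23 + 19 + 15 + 11 + 7 = 207.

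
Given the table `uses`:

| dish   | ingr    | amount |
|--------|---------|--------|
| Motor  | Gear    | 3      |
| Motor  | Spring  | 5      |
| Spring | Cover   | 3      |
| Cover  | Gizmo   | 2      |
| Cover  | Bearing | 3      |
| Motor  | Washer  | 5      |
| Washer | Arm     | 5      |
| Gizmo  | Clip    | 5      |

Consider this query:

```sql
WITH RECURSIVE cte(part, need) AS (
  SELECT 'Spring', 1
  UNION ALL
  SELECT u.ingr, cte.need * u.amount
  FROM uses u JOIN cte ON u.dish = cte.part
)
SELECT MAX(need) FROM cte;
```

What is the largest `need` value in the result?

30

Base: (Spring, need=1).
Iteration 1: components of {Spring} -> Cover = 1*3 = 3.
Iteration 2: components of {Cover} -> Bearing = 3*3 = 9, Gizmo = 3*2 = 6.
Iteration 3: components of {Bearing,Gizmo} -> Clip = 6*5 = 30.
Iteration 4: no further components; recursion stops.
need values: 1, 3, 6, 9, 30; the maximum is 30.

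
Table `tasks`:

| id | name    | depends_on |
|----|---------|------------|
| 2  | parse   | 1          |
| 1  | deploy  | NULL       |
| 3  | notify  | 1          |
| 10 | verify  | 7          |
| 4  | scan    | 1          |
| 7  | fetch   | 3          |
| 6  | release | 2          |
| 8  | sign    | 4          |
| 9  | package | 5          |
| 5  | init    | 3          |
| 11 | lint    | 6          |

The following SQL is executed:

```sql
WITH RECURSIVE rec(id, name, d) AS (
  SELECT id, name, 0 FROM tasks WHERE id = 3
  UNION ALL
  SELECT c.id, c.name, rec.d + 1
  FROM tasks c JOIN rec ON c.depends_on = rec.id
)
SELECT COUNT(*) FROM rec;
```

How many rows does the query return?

Base: id=3 (notify) at d 0.
Iteration 1: rows with depends_on in {3} -> init (id 5, d 1), fetch (id 7, d 1).
Iteration 2: rows with depends_on in {5,7} -> package (id 9, d 2), verify (id 10, d 2).
Iteration 3: no rows with depends_on in {9,10}; recursion stops.
Total rows emitted: 5.

5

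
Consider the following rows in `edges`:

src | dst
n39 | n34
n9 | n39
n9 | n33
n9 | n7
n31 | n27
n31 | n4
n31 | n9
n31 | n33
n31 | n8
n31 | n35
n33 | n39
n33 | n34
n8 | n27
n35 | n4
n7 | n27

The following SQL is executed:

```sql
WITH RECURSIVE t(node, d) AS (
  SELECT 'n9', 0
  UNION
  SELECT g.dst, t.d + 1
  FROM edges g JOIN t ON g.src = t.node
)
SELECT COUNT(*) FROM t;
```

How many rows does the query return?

8

Base: (n9, d=0).
Iteration 1: edges from {n9} -> (n33, d=1), (n39, d=1), (n7, d=1).
Iteration 2: edges from {n33,n39,n7} -> (n27, d=2), (n34, d=2), (n39, d=2). [UNION drops 1 duplicate row(s)]
Iteration 3: edges from {n27,n34,n39} -> (n34, d=3).
Iteration 4: no outgoing edges from {n34}; recursion stops.
Total rows emitted: 8.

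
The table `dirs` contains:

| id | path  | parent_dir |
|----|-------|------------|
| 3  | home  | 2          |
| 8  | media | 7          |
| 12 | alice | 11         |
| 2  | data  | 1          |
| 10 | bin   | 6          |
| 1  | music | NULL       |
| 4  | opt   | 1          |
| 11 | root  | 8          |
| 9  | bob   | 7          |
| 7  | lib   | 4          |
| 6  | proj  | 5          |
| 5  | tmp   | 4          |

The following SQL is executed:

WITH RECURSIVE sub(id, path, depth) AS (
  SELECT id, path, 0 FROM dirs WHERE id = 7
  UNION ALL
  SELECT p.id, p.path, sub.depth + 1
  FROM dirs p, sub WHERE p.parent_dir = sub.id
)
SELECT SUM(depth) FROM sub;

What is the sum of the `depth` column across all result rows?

Base: id=7 (lib) at depth 0.
Iteration 1: rows with parent_dir in {7} -> media (id 8, depth 1), bob (id 9, depth 1).
Iteration 2: rows with parent_dir in {8,9} -> root (id 11, depth 2).
Iteration 3: rows with parent_dir in {11} -> alice (id 12, depth 3).
Iteration 4: no rows with parent_dir in {12}; recursion stops.
SUM(depth) = 0 + 1 + 1 + 2 + 3 = 7.

7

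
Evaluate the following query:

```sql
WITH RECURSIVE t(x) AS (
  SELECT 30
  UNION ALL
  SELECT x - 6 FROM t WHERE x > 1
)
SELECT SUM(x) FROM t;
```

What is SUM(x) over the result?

90

Base: x=30.
Iteration 1: 30 > 1 holds -> x = 30 - 6 = 24.
Iteration 2: 24 > 1 holds -> x = 24 - 6 = 18.
Iteration 3: 18 > 1 holds -> x = 18 - 6 = 12.
Iteration 4: 12 > 1 holds -> x = 12 - 6 = 6.
Iteration 5: 6 > 1 holds -> x = 6 - 6 = 0.
Iteration 6: 0 > 1 fails; recursion stops.
SUM(x) = 30 + 24 + 18 + 12 + 6 + 0 = 90.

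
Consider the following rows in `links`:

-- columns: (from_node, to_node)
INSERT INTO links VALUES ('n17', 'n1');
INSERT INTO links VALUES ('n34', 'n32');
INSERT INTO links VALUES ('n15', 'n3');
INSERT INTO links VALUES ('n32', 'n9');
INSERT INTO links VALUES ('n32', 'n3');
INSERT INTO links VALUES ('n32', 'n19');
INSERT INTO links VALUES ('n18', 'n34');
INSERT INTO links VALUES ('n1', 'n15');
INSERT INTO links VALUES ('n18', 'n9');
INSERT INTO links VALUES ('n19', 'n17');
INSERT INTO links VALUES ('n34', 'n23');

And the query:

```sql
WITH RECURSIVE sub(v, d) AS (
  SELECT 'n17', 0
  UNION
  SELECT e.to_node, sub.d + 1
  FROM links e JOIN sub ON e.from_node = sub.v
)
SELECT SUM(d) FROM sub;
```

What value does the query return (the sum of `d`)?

6

Base: (n17, d=0).
Iteration 1: edges from {n17} -> (n1, d=1).
Iteration 2: edges from {n1} -> (n15, d=2).
Iteration 3: edges from {n15} -> (n3, d=3).
Iteration 4: no outgoing edges from {n3}; recursion stops.
SUM(d) = 0 + 1 + 2 + 3 = 6.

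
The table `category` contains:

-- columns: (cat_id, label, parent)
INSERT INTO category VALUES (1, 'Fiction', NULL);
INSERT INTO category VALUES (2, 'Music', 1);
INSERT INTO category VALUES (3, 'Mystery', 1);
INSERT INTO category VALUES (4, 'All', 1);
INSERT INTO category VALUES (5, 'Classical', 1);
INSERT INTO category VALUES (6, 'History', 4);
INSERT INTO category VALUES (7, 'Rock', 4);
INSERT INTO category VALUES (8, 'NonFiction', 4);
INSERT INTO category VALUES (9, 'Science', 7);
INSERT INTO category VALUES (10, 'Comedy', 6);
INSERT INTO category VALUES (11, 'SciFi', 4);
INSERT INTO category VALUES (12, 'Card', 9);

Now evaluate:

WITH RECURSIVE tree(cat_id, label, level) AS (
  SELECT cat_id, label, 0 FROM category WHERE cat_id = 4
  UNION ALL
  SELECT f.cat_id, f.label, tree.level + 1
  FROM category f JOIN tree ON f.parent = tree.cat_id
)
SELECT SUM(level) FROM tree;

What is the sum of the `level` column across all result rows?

Base: cat_id=4 (All) at level 0.
Iteration 1: rows with parent in {4} -> History (id 6, level 1), Rock (id 7, level 1), NonFiction (id 8, level 1), SciFi (id 11, level 1).
Iteration 2: rows with parent in {6,7,8,11} -> Science (id 9, level 2), Comedy (id 10, level 2).
Iteration 3: rows with parent in {9,10} -> Card (id 12, level 3).
Iteration 4: no rows with parent in {12}; recursion stops.
SUM(level) = 0 + 1 + 1 + 1 + 1 + 2 + 2 + 3 = 11.

11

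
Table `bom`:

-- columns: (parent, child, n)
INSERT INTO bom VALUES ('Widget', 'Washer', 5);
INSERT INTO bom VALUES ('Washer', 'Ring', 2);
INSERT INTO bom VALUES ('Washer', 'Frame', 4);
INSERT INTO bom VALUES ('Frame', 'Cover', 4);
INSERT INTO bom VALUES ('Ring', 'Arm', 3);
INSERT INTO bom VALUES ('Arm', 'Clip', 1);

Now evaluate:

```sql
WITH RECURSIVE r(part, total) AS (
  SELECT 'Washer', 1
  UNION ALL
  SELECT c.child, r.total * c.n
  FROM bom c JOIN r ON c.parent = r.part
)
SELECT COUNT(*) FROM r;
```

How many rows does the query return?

Base: (Washer, total=1).
Iteration 1: components of {Washer} -> Frame = 1*4 = 4, Ring = 1*2 = 2.
Iteration 2: components of {Frame,Ring} -> Arm = 2*3 = 6, Cover = 4*4 = 16.
Iteration 3: components of {Arm,Cover} -> Clip = 6*1 = 6.
Iteration 4: no further components; recursion stops.
Total rows emitted: 6.

6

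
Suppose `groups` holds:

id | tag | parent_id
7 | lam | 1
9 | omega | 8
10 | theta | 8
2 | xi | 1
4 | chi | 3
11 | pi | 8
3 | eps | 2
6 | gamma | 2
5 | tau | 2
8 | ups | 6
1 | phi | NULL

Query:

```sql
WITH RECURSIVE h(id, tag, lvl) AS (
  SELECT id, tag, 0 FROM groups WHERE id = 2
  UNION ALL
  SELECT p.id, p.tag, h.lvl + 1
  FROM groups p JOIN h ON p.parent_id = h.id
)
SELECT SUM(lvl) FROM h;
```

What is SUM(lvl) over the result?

Base: id=2 (xi) at lvl 0.
Iteration 1: rows with parent_id in {2} -> eps (id 3, lvl 1), tau (id 5, lvl 1), gamma (id 6, lvl 1).
Iteration 2: rows with parent_id in {3,5,6} -> chi (id 4, lvl 2), ups (id 8, lvl 2).
Iteration 3: rows with parent_id in {4,8} -> omega (id 9, lvl 3), theta (id 10, lvl 3), pi (id 11, lvl 3).
Iteration 4: no rows with parent_id in {9,10,11}; recursion stops.
SUM(lvl) = 0 + 1 + 1 + 1 + 2 + 2 + 3 + 3 + 3 = 16.

16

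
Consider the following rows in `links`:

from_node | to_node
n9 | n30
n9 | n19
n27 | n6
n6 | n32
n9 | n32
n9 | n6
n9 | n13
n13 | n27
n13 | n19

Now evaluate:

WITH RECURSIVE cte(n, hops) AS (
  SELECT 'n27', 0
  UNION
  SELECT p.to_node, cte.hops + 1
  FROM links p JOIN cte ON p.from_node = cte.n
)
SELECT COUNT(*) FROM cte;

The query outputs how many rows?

3

Base: (n27, hops=0).
Iteration 1: edges from {n27} -> (n6, hops=1).
Iteration 2: edges from {n6} -> (n32, hops=2).
Iteration 3: no outgoing edges from {n32}; recursion stops.
Total rows emitted: 3.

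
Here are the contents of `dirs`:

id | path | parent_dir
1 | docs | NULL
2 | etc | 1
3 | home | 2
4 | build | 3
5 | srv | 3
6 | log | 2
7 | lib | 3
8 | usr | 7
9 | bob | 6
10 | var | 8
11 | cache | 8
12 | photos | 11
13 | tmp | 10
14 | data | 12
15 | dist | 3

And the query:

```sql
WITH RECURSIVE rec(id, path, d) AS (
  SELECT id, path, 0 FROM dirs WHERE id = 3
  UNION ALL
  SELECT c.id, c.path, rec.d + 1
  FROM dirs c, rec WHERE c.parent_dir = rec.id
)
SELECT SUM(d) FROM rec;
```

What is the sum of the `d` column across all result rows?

25

Base: id=3 (home) at d 0.
Iteration 1: rows with parent_dir in {3} -> build (id 4, d 1), srv (id 5, d 1), lib (id 7, d 1), dist (id 15, d 1).
Iteration 2: rows with parent_dir in {4,5,7,15} -> usr (id 8, d 2).
Iteration 3: rows with parent_dir in {8} -> var (id 10, d 3), cache (id 11, d 3).
Iteration 4: rows with parent_dir in {10,11} -> photos (id 12, d 4), tmp (id 13, d 4).
Iteration 5: rows with parent_dir in {12,13} -> data (id 14, d 5).
Iteration 6: no rows with parent_dir in {14}; recursion stops.
SUM(d) = 0 + 1 + 1 + 1 + 1 + 2 + 3 + 3 + 4 + 4 + 5 = 25.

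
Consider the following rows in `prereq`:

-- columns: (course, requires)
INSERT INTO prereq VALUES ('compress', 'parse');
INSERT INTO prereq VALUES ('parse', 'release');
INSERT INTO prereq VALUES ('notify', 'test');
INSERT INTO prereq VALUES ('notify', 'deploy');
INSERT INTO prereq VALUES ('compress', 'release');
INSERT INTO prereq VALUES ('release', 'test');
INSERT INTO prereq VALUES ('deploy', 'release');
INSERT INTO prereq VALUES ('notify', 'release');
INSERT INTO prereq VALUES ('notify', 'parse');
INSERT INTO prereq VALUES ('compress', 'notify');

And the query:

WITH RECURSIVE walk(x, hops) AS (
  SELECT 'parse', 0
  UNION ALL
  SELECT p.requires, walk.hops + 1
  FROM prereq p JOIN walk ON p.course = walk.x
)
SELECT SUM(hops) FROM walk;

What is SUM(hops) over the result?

Base: (parse, hops=0).
Iteration 1: edges from {parse} -> (release, hops=1).
Iteration 2: edges from {release} -> (test, hops=2).
Iteration 3: no outgoing edges from {test}; recursion stops.
SUM(hops) = 0 + 1 + 2 = 3.

3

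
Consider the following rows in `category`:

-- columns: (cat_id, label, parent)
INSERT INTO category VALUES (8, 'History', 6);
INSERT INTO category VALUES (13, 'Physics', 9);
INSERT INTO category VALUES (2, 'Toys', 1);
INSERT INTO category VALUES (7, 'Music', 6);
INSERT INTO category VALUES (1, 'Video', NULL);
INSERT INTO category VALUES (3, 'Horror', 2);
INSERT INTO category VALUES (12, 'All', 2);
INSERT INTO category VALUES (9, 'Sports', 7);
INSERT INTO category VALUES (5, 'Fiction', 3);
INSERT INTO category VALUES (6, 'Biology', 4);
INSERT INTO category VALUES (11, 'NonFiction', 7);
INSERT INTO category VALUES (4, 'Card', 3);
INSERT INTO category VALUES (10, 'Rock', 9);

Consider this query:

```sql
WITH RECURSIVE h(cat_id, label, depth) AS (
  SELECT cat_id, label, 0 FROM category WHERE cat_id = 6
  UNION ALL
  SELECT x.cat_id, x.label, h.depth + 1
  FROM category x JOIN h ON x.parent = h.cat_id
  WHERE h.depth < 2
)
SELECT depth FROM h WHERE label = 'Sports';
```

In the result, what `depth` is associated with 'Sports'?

Base: cat_id=6 (Biology) at depth 0.
Iteration 1: rows with parent in {6} -> Music (id 7, depth 1), History (id 8, depth 1).
Iteration 2: rows with parent in {7,8} -> Sports (id 9, depth 2), NonFiction (id 11, depth 2).
Iteration 3: depth < 2 fails for all current rows; recursion stops.

2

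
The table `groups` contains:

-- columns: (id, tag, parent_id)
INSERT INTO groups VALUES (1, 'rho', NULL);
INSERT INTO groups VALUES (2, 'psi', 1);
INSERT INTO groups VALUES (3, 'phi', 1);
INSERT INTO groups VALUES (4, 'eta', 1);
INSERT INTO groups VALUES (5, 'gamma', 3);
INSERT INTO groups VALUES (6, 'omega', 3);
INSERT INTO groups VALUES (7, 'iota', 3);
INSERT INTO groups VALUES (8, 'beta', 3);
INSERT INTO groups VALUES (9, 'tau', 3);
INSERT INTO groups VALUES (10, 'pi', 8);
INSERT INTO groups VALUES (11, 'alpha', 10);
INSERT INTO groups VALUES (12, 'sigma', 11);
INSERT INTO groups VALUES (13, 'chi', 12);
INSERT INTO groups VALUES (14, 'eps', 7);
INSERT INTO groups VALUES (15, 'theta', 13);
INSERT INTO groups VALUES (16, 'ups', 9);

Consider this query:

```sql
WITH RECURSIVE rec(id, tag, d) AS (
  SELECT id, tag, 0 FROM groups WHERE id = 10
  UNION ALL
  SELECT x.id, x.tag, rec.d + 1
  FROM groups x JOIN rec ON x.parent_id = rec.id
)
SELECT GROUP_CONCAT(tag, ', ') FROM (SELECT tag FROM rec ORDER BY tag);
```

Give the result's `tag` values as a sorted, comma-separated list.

alpha, chi, pi, sigma, theta

Base: id=10 (pi) at d 0.
Iteration 1: rows with parent_id in {10} -> alpha (id 11, d 1).
Iteration 2: rows with parent_id in {11} -> sigma (id 12, d 2).
Iteration 3: rows with parent_id in {12} -> chi (id 13, d 3).
Iteration 4: rows with parent_id in {13} -> theta (id 15, d 4).
Iteration 5: no rows with parent_id in {15}; recursion stops.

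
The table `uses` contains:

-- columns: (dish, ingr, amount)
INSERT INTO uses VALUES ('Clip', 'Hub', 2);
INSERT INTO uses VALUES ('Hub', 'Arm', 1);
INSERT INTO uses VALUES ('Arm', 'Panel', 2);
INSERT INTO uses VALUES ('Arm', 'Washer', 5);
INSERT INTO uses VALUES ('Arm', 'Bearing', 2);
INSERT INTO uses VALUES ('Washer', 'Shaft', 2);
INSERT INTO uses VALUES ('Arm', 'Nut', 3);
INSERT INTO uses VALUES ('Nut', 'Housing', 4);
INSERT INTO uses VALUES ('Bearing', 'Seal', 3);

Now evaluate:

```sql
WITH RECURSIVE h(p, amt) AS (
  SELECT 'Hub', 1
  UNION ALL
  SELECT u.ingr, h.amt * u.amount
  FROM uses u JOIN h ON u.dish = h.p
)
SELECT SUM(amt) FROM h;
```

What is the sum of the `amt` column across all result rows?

42

Base: (Hub, amt=1).
Iteration 1: components of {Hub} -> Arm = 1*1 = 1.
Iteration 2: components of {Arm} -> Bearing = 1*2 = 2, Nut = 1*3 = 3, Panel = 1*2 = 2, Washer = 1*5 = 5.
Iteration 3: components of {Bearing,Nut,Panel,Washer} -> Housing = 3*4 = 12, Seal = 2*3 = 6, Shaft = 5*2 = 10.
Iteration 4: no further components; recursion stops.
SUM(amt) = 1 + 1 + 2 + 5 + 2 + 3 + 10 + 6 + 12 = 42.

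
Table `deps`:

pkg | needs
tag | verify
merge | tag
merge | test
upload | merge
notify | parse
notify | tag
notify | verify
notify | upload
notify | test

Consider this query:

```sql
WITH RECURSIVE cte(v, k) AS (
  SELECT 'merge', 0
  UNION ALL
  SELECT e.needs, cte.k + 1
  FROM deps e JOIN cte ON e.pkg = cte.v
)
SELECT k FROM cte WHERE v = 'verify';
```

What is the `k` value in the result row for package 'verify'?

2

Base: (merge, k=0).
Iteration 1: edges from {merge} -> (tag, k=1), (test, k=1).
Iteration 2: edges from {tag,test} -> (verify, k=2).
Iteration 3: no outgoing edges from {verify}; recursion stops.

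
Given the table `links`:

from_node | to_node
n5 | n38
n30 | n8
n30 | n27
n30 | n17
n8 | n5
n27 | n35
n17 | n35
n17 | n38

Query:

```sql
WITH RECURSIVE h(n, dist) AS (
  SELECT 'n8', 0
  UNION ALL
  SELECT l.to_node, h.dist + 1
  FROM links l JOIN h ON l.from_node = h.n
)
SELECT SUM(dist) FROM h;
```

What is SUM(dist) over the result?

Base: (n8, dist=0).
Iteration 1: edges from {n8} -> (n5, dist=1).
Iteration 2: edges from {n5} -> (n38, dist=2).
Iteration 3: no outgoing edges from {n38}; recursion stops.
SUM(dist) = 0 + 1 + 2 = 3.

3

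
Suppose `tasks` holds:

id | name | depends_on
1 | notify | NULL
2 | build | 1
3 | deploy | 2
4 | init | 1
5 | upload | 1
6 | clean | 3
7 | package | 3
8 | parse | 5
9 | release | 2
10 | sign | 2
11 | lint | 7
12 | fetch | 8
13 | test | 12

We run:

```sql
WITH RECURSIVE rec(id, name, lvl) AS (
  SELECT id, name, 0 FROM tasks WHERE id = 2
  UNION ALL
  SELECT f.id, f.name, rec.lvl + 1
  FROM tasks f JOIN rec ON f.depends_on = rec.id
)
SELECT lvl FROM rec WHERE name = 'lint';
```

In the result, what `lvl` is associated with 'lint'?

Base: id=2 (build) at lvl 0.
Iteration 1: rows with depends_on in {2} -> deploy (id 3, lvl 1), release (id 9, lvl 1), sign (id 10, lvl 1).
Iteration 2: rows with depends_on in {3,9,10} -> clean (id 6, lvl 2), package (id 7, lvl 2).
Iteration 3: rows with depends_on in {6,7} -> lint (id 11, lvl 3).
Iteration 4: no rows with depends_on in {11}; recursion stops.

3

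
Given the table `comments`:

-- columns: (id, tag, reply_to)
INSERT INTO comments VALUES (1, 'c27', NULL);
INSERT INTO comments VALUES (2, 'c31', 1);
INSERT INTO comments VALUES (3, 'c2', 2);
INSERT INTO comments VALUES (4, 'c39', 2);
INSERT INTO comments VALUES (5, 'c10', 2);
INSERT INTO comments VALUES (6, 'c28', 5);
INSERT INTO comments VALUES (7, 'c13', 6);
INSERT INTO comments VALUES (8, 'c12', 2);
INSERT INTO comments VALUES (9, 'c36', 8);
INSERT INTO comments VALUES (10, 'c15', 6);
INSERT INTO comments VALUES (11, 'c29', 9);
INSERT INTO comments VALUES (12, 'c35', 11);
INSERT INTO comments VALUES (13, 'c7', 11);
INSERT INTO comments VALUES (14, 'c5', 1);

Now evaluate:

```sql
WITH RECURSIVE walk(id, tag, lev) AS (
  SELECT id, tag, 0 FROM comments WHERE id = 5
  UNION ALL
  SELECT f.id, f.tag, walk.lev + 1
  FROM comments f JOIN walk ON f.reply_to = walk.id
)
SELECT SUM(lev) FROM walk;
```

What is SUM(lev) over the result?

Base: id=5 (c10) at lev 0.
Iteration 1: rows with reply_to in {5} -> c28 (id 6, lev 1).
Iteration 2: rows with reply_to in {6} -> c13 (id 7, lev 2), c15 (id 10, lev 2).
Iteration 3: no rows with reply_to in {7,10}; recursion stops.
SUM(lev) = 0 + 1 + 2 + 2 = 5.

5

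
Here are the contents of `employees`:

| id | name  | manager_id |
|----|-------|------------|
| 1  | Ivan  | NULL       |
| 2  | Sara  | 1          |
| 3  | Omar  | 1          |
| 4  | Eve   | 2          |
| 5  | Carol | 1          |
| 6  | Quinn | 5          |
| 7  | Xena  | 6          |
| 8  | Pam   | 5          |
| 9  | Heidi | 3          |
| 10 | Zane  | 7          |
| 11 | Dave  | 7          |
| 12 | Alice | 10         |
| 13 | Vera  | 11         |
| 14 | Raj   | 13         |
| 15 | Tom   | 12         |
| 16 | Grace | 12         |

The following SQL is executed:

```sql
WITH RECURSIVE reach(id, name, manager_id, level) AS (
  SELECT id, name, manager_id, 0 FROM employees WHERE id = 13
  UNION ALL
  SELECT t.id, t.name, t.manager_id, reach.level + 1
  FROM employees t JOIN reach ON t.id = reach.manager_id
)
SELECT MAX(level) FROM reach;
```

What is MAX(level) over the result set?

5

Base: id=13 (Vera), manager_id=11, level 0.
Iteration 1: join on id=11 -> Dave (id 11, manager_id=7, level 1).
Iteration 2: join on id=7 -> Xena (id 7, manager_id=6, level 2).
Iteration 3: join on id=6 -> Quinn (id 6, manager_id=5, level 3).
Iteration 4: join on id=5 -> Carol (id 5, manager_id=1, level 4).
Iteration 5: join on id=1 -> Ivan (id 1, manager_id=NULL, level 5).
Iteration 6: manager_id is NULL; no match; recursion stops.
level values: 0, 1, 2, 3, 4, 5; the maximum is 5.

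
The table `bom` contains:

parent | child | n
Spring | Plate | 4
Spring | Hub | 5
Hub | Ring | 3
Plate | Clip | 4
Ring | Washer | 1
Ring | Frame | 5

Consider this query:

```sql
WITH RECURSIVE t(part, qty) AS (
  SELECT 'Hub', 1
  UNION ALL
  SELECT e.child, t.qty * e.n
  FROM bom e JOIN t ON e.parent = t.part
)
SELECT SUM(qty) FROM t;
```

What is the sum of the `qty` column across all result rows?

Base: (Hub, qty=1).
Iteration 1: components of {Hub} -> Ring = 1*3 = 3.
Iteration 2: components of {Ring} -> Frame = 3*5 = 15, Washer = 3*1 = 3.
Iteration 3: no further components; recursion stops.
SUM(qty) = 1 + 3 + 3 + 15 = 22.

22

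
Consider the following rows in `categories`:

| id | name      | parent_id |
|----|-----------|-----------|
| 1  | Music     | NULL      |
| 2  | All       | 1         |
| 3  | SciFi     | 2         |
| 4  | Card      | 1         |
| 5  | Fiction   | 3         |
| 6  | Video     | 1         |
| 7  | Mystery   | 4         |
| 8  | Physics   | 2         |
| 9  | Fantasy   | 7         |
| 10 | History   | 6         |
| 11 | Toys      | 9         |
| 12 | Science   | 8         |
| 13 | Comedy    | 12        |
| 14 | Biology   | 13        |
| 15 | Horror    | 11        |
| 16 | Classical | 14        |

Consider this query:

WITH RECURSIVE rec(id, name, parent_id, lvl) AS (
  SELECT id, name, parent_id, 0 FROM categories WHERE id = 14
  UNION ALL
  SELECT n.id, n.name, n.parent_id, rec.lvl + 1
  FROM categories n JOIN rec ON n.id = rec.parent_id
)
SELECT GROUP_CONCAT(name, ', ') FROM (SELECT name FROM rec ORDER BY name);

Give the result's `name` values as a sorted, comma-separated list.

All, Biology, Comedy, Music, Physics, Science

Base: id=14 (Biology), parent_id=13, lvl 0.
Iteration 1: join on id=13 -> Comedy (id 13, parent_id=12, lvl 1).
Iteration 2: join on id=12 -> Science (id 12, parent_id=8, lvl 2).
Iteration 3: join on id=8 -> Physics (id 8, parent_id=2, lvl 3).
Iteration 4: join on id=2 -> All (id 2, parent_id=1, lvl 4).
Iteration 5: join on id=1 -> Music (id 1, parent_id=NULL, lvl 5).
Iteration 6: parent_id is NULL; no match; recursion stops.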